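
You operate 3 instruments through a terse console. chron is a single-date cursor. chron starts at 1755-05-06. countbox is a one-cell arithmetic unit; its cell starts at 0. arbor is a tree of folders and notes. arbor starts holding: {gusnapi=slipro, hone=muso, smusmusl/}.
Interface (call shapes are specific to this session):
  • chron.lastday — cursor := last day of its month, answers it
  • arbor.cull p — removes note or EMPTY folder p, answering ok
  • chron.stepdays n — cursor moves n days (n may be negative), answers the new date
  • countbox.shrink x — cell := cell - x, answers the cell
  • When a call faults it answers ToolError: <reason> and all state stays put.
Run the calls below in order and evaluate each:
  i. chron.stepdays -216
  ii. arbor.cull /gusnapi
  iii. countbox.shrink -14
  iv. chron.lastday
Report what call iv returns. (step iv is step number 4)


;; chron.stepdays(n=-216) -> 1754-10-02
;; arbor.cull(p=/gusnapi) -> ok
;; countbox.shrink(x=-14) -> 14
;; chron.lastday() -> 1754-10-31

Answer: 1754-10-31


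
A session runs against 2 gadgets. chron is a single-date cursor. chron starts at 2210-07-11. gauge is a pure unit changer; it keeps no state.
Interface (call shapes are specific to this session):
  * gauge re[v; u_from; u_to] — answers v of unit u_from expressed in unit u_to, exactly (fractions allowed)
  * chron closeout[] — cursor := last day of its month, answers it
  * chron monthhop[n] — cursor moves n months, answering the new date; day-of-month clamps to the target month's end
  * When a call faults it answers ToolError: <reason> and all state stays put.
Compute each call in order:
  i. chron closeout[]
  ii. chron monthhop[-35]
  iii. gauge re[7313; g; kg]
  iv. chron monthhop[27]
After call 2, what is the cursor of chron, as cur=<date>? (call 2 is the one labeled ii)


Answer: cur=2207-08-31

Derivation:
> chron closeout
= 2210-07-31
> chron monthhop n=-35
= 2207-08-31
> gauge re v=7313 u_from=g u_to=kg
= 7313/1000
> chron monthhop n=27
= 2209-11-30


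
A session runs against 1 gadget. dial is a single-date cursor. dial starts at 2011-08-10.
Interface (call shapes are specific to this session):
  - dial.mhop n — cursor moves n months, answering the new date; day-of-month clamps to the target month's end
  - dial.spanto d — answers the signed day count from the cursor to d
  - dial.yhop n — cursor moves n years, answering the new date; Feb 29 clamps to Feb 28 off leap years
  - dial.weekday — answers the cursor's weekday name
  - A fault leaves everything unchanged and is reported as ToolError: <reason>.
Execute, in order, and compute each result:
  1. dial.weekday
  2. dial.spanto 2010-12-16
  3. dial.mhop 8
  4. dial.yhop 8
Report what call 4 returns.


Answer: 2020-04-10

Derivation:
~$ weekday
[out] Wednesday
~$ spanto d='2010-12-16'
[out] -237
~$ mhop n='8'
[out] 2012-04-10
~$ yhop n='8'
[out] 2020-04-10


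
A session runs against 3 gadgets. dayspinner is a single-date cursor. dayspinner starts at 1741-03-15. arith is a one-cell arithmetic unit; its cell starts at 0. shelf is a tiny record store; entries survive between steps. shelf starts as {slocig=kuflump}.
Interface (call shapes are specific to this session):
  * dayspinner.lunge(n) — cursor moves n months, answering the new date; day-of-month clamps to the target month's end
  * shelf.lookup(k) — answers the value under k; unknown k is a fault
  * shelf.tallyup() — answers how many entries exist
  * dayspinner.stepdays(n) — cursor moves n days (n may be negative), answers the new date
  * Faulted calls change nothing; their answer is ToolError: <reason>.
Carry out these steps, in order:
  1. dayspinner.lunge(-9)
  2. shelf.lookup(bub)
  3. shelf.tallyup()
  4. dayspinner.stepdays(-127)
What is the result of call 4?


! 1. dayspinner.lunge(n='-9') : 1740-06-15
! 2. shelf.lookup(k='bub') : ToolError: no such key bub
! 3. shelf.tallyup() : 1
! 4. dayspinner.stepdays(n='-127') : 1740-02-09

Answer: 1740-02-09


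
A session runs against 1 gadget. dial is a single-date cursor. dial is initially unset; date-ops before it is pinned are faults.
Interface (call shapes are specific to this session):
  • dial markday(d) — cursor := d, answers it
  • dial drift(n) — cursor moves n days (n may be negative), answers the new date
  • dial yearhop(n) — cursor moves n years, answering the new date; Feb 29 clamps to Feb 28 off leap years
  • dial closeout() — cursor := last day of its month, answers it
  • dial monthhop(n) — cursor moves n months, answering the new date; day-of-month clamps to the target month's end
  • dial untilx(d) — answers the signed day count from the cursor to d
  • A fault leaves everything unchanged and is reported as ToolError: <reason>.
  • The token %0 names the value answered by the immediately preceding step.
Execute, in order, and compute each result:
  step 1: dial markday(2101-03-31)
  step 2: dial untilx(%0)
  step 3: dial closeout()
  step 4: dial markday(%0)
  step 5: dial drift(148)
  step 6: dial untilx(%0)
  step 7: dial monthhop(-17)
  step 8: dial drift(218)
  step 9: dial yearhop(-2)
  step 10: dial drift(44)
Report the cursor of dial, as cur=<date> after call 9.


Answer: cur=2098-10-30

Derivation:
# 1. dial markday(d→2101-03-31) : 2101-03-31
# 2. dial untilx(d→%0) : 0
# 3. dial closeout() : 2101-03-31
# 4. dial markday(d→%0) : 2101-03-31
# 5. dial drift(n→148) : 2101-08-26
# 6. dial untilx(d→%0) : 0
# 7. dial monthhop(n→-17) : 2100-03-26
# 8. dial drift(n→218) : 2100-10-30
# 9. dial yearhop(n→-2) : 2098-10-30
# 10. dial drift(n→44) : 2098-12-13


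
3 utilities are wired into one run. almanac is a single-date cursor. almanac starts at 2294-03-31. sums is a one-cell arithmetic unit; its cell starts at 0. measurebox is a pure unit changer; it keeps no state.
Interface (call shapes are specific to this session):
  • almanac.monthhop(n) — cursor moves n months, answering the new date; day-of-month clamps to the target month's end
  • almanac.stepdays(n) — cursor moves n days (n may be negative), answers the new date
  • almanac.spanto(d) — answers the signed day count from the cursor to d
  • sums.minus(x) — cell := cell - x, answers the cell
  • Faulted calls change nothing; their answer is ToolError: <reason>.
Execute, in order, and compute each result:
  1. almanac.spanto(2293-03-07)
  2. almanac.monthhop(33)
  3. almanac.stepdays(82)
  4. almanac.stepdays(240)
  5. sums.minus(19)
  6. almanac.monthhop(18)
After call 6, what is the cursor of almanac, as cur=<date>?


;; spanto(d=2293-03-07) ~> -389
;; monthhop(n=33) ~> 2296-12-31
;; stepdays(n=82) ~> 2297-03-23
;; stepdays(n=240) ~> 2297-11-18
;; minus(x=19) ~> -19
;; monthhop(n=18) ~> 2299-05-18

Answer: cur=2299-05-18


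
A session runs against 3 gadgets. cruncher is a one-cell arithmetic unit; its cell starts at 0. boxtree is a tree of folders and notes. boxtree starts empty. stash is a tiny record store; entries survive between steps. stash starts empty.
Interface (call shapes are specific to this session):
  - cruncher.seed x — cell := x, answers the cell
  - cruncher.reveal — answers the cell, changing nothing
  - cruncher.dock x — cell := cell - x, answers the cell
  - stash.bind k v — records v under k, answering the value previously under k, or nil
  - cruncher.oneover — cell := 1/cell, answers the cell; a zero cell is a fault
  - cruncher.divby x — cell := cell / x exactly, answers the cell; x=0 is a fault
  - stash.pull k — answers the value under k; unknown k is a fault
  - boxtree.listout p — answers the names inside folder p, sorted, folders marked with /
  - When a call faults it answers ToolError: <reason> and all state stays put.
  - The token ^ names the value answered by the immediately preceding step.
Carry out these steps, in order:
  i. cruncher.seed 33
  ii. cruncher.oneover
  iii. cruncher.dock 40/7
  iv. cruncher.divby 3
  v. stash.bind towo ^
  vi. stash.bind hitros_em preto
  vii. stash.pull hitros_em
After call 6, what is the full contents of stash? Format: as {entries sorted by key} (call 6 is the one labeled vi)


Answer: {hitros_em=preto, towo=-1313/693}

Derivation:
>> cruncher.seed(x=33)
<< 33
>> cruncher.oneover()
<< 1/33
>> cruncher.dock(x=40/7)
<< -1313/231
>> cruncher.divby(x=3)
<< -1313/693
>> stash.bind(k=towo, v=^)
<< nil
>> stash.bind(k=hitros_em, v=preto)
<< nil
>> stash.pull(k=hitros_em)
<< preto


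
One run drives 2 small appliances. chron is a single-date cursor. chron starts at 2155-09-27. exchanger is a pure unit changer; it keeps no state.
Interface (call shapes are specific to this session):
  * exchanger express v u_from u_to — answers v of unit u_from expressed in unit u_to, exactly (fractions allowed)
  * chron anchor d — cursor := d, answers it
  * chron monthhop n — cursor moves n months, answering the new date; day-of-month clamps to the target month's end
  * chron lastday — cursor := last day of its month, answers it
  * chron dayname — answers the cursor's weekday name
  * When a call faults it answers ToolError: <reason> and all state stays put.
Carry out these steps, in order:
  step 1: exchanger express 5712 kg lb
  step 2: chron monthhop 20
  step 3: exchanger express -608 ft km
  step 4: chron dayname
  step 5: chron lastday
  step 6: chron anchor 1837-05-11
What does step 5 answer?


Answer: 2157-05-31

Derivation:
[in] exchanger express v→5712 u_from→kg u_to→lb
= 81600000000/6479891
[in] chron monthhop n→20
= 2157-05-27
[in] exchanger express v→-608 u_from→ft u_to→km
= -14478/78125
[in] chron dayname
= Friday
[in] chron lastday
= 2157-05-31
[in] chron anchor d→1837-05-11
= 1837-05-11


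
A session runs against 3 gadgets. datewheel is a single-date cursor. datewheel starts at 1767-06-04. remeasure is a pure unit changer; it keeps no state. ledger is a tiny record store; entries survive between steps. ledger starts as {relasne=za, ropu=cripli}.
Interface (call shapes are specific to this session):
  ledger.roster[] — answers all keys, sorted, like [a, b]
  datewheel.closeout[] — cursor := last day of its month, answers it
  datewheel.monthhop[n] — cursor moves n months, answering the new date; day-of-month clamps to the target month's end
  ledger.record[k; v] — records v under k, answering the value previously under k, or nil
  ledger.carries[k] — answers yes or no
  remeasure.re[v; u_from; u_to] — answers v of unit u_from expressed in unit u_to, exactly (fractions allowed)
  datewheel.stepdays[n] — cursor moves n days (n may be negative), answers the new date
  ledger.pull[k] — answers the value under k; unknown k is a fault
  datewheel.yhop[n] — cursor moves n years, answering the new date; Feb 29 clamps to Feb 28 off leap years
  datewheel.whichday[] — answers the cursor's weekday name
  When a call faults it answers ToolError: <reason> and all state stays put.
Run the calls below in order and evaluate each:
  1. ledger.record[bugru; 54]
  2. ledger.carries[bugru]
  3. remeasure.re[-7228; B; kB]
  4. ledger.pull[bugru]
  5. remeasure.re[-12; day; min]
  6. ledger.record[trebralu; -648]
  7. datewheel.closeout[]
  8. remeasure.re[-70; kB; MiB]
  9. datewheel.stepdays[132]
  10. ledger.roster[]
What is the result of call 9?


# ledger.record(k→bugru, v→54) == nil
# ledger.carries(k→bugru) == yes
# remeasure.re(v→-7228, u_from→B, u_to→kB) == -1807/250
# ledger.pull(k→bugru) == 54
# remeasure.re(v→-12, u_from→day, u_to→min) == -17280
# ledger.record(k→trebralu, v→-648) == nil
# datewheel.closeout() == 1767-06-30
# remeasure.re(v→-70, u_from→kB, u_to→MiB) == -4375/65536
# datewheel.stepdays(n→132) == 1767-11-09
# ledger.roster() == [bugru, relasne, ropu, trebralu]

Answer: 1767-11-09


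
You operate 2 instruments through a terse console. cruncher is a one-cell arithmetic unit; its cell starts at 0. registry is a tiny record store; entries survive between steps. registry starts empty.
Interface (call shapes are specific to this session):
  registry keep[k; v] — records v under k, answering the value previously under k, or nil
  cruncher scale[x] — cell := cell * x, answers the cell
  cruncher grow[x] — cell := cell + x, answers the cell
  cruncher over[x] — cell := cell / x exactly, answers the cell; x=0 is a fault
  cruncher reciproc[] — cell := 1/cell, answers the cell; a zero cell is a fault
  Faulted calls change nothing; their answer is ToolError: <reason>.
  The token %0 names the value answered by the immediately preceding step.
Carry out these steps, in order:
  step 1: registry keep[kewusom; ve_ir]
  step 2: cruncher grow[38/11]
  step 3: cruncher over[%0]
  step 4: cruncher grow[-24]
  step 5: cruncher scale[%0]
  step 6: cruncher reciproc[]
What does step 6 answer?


! registry keep(k→kewusom, v→ve_ir) : nil
! cruncher grow(x→38/11) : 38/11
! cruncher over(x→%0) : 1
! cruncher grow(x→-24) : -23
! cruncher scale(x→%0) : 529
! cruncher reciproc() : 1/529

Answer: 1/529


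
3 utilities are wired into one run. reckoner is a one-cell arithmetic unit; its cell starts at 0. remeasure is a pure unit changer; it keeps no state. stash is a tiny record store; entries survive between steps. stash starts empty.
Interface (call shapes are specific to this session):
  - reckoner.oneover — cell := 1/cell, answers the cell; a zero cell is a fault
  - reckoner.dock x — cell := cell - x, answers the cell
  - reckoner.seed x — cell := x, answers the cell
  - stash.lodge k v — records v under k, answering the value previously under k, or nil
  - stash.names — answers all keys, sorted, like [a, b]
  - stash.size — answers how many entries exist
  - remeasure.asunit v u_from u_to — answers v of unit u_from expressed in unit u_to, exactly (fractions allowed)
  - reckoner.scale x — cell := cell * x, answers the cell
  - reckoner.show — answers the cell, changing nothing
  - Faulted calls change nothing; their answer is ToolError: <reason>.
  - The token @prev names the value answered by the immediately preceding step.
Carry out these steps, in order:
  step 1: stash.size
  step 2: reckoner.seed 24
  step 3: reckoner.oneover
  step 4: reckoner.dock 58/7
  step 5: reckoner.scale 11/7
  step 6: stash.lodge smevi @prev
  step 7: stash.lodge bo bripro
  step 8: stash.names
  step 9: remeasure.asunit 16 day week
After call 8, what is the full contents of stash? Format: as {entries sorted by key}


% size
  0
% seed x='24'
  24
% oneover
  1/24
% dock x='58/7'
  -1385/168
% scale x='11/7'
  -15235/1176
% lodge k='smevi' v='@prev'
  nil
% lodge k='bo' v='bripro'
  nil
% names
  [bo, smevi]
% asunit v='16' u_from='day' u_to='week'
  16/7

Answer: {bo=bripro, smevi=-15235/1176}


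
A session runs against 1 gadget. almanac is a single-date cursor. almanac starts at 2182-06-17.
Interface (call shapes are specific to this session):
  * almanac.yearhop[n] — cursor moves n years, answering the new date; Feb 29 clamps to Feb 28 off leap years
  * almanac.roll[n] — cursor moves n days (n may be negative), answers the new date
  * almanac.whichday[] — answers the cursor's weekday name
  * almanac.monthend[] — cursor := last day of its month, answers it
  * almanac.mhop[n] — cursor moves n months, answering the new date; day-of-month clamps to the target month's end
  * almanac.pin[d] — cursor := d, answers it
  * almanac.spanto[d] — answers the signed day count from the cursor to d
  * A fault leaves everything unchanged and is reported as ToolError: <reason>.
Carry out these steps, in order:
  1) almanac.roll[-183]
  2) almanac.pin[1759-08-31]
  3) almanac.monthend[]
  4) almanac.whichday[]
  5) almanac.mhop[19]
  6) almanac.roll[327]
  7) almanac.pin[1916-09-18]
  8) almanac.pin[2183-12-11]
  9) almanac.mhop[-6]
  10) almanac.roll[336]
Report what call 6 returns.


→ almanac.roll(n='-183')
← 2181-12-16
→ almanac.pin(d='1759-08-31')
← 1759-08-31
→ almanac.monthend()
← 1759-08-31
→ almanac.whichday()
← Friday
→ almanac.mhop(n='19')
← 1761-03-31
→ almanac.roll(n='327')
← 1762-02-21
→ almanac.pin(d='1916-09-18')
← 1916-09-18
→ almanac.pin(d='2183-12-11')
← 2183-12-11
→ almanac.mhop(n='-6')
← 2183-06-11
→ almanac.roll(n='336')
← 2184-05-12

Answer: 1762-02-21


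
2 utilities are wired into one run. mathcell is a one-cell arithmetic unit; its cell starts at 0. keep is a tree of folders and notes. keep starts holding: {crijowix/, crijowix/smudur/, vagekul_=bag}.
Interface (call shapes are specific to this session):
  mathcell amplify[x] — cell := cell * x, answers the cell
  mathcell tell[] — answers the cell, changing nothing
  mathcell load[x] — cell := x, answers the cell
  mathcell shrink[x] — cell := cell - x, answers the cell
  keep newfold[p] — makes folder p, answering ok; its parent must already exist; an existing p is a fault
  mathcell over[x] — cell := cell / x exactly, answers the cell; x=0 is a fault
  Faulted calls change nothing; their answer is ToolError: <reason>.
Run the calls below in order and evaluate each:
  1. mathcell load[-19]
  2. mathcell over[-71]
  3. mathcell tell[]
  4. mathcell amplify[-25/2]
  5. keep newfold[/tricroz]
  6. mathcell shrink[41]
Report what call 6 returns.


Answer: -6297/142

Derivation:
Calling mathcell load using -19, — result: -19.
I use mathcell over using -71, → 19/71.
I use mathcell tell(), — result: 19/71.
Calling mathcell amplify using -25/2, and get -475/142.
I use keep newfold using /tricroz: ok.
Using mathcell shrink using 41, and observe -6297/142.


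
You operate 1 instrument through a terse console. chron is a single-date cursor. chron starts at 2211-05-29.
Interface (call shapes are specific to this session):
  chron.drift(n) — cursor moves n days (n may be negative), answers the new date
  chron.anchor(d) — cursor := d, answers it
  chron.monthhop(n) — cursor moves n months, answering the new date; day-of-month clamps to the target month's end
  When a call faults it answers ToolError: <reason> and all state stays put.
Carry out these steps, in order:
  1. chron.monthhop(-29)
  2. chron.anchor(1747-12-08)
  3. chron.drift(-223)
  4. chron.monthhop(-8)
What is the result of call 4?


Calling chron.monthhop using n=-29: 2208-12-29.
I try chron.anchor using d=1747-12-08: 1747-12-08.
I run chron.drift using n=-223, → 1747-04-29.
I run chron.monthhop using n=-8, and get 1746-08-29.

Answer: 1746-08-29


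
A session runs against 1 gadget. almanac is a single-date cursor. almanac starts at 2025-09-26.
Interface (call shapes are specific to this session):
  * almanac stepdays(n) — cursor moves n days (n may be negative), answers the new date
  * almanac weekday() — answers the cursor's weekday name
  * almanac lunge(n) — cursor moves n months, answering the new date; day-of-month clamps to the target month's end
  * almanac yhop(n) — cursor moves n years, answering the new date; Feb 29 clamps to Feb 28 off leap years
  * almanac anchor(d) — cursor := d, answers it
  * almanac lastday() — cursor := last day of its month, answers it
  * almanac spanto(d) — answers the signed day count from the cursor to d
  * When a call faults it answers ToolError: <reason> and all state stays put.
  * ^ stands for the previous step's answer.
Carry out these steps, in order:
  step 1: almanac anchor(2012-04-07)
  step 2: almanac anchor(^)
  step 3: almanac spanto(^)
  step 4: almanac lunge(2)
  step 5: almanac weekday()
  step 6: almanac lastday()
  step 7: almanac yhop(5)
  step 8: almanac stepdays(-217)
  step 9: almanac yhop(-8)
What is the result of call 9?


Answer: 2008-11-25

Derivation:
→ almanac anchor(2012-04-07)
← 2012-04-07
→ almanac anchor(^)
← 2012-04-07
→ almanac spanto(^)
← 0
→ almanac lunge(2)
← 2012-06-07
→ almanac weekday()
← Thursday
→ almanac lastday()
← 2012-06-30
→ almanac yhop(5)
← 2017-06-30
→ almanac stepdays(-217)
← 2016-11-25
→ almanac yhop(-8)
← 2008-11-25


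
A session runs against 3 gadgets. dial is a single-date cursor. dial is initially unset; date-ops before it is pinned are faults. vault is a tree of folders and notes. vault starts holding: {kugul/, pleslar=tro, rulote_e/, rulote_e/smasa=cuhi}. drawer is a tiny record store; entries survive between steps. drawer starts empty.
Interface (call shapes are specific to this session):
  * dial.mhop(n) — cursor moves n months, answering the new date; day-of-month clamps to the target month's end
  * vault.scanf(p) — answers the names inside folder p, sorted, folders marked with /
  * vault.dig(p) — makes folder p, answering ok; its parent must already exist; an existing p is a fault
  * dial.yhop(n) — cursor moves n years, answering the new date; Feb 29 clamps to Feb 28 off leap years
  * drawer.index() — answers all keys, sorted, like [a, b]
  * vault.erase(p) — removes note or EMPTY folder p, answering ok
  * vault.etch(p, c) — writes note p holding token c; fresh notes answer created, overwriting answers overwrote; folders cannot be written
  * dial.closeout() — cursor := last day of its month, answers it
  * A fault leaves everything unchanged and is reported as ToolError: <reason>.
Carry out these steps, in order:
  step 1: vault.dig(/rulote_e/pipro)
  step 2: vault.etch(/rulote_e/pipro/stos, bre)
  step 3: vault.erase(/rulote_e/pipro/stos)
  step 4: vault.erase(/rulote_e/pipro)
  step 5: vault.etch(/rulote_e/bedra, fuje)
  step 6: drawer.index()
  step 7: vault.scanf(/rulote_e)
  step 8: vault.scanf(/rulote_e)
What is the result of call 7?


I run vault.dig on p→/rulote_e/pipro: ok.
Then vault.etch on p→/rulote_e/pipro/stos, c→bre, yielding created.
I invoke vault.erase on p→/rulote_e/pipro/stos, and get ok.
Invoking vault.erase on p→/rulote_e/pipro, which returns ok.
I invoke vault.etch on p→/rulote_e/bedra, c→fuje: created.
Next I call drawer.index, and observe [].
I try vault.scanf on p→/rulote_e, and get [bedra, smasa].
Invoking vault.scanf on p→/rulote_e, and see [bedra, smasa].

Answer: [bedra, smasa]


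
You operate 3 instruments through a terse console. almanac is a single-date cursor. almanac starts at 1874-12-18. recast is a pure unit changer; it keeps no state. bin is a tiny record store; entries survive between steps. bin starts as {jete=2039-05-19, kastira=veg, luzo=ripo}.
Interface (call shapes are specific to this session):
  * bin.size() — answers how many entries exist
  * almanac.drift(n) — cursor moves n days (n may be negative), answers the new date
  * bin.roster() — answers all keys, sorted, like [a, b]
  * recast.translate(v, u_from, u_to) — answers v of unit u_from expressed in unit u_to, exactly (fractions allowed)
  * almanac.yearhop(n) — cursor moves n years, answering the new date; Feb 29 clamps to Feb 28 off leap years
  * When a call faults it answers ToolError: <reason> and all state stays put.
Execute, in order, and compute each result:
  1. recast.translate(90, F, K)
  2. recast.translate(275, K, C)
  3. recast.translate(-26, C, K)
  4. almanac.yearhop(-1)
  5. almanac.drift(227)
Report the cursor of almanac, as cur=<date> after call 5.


·→ recast.translate(v=90, u_from=F, u_to=K)
·← 54967/180
·→ recast.translate(v=275, u_from=K, u_to=C)
·← 37/20
·→ recast.translate(v=-26, u_from=C, u_to=K)
·← 4943/20
·→ almanac.yearhop(n=-1)
·← 1873-12-18
·→ almanac.drift(n=227)
·← 1874-08-02

Answer: cur=1874-08-02


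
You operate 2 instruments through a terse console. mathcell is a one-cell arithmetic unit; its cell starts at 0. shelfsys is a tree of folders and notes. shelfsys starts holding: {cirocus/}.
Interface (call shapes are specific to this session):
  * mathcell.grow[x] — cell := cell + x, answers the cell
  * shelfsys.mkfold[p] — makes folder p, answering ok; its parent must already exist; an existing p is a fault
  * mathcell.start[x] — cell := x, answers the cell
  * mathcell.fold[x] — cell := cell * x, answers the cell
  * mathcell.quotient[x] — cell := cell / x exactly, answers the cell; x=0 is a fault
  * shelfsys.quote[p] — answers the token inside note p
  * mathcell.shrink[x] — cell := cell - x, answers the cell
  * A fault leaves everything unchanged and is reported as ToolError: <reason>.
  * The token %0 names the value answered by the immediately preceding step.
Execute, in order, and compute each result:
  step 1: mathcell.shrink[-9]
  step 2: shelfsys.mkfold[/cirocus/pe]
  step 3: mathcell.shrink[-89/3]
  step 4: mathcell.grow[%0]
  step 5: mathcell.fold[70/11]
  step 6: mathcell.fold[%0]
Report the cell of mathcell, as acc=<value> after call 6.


Answer: acc=263737600/1089

Derivation:
;; 1. mathcell.shrink(x: -9) == 9
;; 2. shelfsys.mkfold(p: /cirocus/pe) == ok
;; 3. mathcell.shrink(x: -89/3) == 116/3
;; 4. mathcell.grow(x: %0) == 232/3
;; 5. mathcell.fold(x: 70/11) == 16240/33
;; 6. mathcell.fold(x: %0) == 263737600/1089


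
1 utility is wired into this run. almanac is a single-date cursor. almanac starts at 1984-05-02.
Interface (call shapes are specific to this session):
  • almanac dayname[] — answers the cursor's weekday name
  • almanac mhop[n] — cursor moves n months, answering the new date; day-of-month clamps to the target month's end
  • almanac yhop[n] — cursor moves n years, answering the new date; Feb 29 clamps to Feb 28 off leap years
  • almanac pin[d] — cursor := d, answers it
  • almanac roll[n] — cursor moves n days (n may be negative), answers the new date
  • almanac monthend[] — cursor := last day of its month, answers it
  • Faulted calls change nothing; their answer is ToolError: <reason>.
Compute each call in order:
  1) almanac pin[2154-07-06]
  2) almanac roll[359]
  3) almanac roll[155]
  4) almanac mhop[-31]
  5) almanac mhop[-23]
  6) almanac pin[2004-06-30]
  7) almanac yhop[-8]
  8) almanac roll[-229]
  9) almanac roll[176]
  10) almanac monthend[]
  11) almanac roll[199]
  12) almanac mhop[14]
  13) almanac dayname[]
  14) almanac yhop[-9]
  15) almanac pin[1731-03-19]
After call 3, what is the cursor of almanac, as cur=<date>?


Answer: cur=2155-12-02

Derivation:
>> almanac pin(d=2154-07-06)
<< 2154-07-06
>> almanac roll(n=359)
<< 2155-06-30
>> almanac roll(n=155)
<< 2155-12-02
>> almanac mhop(n=-31)
<< 2153-05-02
>> almanac mhop(n=-23)
<< 2151-06-02
>> almanac pin(d=2004-06-30)
<< 2004-06-30
>> almanac yhop(n=-8)
<< 1996-06-30
>> almanac roll(n=-229)
<< 1995-11-14
>> almanac roll(n=176)
<< 1996-05-08
>> almanac monthend()
<< 1996-05-31
>> almanac roll(n=199)
<< 1996-12-16
>> almanac mhop(n=14)
<< 1998-02-16
>> almanac dayname()
<< Monday
>> almanac yhop(n=-9)
<< 1989-02-16
>> almanac pin(d=1731-03-19)
<< 1731-03-19


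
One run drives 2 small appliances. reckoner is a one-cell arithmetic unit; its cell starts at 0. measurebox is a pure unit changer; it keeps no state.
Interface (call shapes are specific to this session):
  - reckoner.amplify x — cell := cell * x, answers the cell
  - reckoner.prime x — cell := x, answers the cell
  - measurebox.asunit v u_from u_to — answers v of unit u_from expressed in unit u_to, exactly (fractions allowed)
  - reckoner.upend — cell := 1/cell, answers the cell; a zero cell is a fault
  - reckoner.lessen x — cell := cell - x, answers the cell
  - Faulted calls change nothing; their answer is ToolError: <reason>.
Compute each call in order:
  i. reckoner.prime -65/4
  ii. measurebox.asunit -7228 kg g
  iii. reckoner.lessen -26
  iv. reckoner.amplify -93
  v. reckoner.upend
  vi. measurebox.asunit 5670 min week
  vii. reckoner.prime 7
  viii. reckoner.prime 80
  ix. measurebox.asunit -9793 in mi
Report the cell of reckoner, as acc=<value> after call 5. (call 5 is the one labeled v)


Now I run reckoner.prime on -65/4, giving -65/4.
I call measurebox.asunit on -7228, kg, g, giving -7228000.
Then reckoner.lessen on -26, giving 39/4.
I call reckoner.amplify on -93: -3627/4.
I run reckoner.upend, and get -4/3627.
I try measurebox.asunit on 5670, min, week, and see 9/16.
Invoking reckoner.prime on 7: 7.
Then reckoner.prime on 80, — result: 80.
Calling measurebox.asunit on -9793, in, mi: -9793/63360.

Answer: acc=-4/3627


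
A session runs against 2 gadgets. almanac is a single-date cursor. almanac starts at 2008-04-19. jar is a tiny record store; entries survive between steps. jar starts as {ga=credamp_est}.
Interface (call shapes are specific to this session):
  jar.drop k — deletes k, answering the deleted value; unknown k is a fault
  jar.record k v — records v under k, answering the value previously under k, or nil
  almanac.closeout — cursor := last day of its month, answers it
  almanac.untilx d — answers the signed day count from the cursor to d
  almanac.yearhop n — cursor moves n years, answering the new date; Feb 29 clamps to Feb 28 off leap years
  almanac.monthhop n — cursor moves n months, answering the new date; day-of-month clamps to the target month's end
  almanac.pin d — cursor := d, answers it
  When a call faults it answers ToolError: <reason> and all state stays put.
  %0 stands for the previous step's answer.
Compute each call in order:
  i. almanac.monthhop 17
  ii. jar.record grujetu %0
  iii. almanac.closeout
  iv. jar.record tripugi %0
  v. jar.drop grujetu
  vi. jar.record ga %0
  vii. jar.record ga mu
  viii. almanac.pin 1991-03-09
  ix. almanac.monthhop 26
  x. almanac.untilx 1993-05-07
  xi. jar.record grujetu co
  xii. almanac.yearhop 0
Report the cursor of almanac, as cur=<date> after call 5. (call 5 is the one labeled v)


Answer: cur=2009-09-30

Derivation:
[in] almanac.monthhop n='17'
:: 2009-09-19
[in] jar.record k='grujetu' v='%0'
:: nil
[in] almanac.closeout
:: 2009-09-30
[in] jar.record k='tripugi' v='%0'
:: nil
[in] jar.drop k='grujetu'
:: 2009-09-19
[in] jar.record k='ga' v='%0'
:: credamp_est
[in] jar.record k='ga' v='mu'
:: 2009-09-19
[in] almanac.pin d='1991-03-09'
:: 1991-03-09
[in] almanac.monthhop n='26'
:: 1993-05-09
[in] almanac.untilx d='1993-05-07'
:: -2
[in] jar.record k='grujetu' v='co'
:: nil
[in] almanac.yearhop n='0'
:: 1993-05-09


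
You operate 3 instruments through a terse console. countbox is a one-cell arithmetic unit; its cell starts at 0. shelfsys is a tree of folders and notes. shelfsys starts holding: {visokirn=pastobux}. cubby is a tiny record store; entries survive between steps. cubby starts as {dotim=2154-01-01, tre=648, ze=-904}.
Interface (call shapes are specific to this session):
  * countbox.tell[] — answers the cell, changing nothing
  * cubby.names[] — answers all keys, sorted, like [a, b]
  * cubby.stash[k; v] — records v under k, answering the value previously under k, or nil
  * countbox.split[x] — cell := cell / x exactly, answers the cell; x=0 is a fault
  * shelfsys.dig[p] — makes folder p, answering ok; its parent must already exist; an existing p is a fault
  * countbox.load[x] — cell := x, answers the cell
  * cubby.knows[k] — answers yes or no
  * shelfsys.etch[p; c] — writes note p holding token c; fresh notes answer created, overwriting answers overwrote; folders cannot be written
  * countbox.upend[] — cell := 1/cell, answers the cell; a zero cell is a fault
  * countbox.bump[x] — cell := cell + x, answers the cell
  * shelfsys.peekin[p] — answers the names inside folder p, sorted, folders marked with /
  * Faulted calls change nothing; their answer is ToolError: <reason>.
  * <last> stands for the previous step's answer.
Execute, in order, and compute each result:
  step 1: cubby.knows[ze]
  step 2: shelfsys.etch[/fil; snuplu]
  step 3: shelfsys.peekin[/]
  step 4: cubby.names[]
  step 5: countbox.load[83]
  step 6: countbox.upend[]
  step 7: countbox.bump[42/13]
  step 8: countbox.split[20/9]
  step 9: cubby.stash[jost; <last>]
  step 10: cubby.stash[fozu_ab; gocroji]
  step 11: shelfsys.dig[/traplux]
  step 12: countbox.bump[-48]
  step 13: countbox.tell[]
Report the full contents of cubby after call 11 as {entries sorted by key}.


Answer: {dotim=2154-01-01, fozu_ab=gocroji, jost=31491/21580, tre=648, ze=-904}

Derivation:
Then cubby.knows with k='ze', — result: yes.
I use shelfsys.etch with p='/fil', c='snuplu', → created.
Next I call shelfsys.peekin with p='/', and get [fil, visokirn].
Then cubby.names(): [dotim, tre, ze].
Next I call countbox.load with x='83', which returns 83.
Next I call countbox.upend(), giving 1/83.
Then countbox.bump with x='42/13', and get 3499/1079.
I call countbox.split with x='20/9', — result: 31491/21580.
I call cubby.stash with k='jost', v='<last>', giving nil.
Now I run cubby.stash with k='fozu_ab', v='gocroji', and see nil.
Now I run shelfsys.dig with p='/traplux', yielding ok.
Using countbox.bump with x='-48', giving -1004349/21580.
I run countbox.tell, yielding -1004349/21580.


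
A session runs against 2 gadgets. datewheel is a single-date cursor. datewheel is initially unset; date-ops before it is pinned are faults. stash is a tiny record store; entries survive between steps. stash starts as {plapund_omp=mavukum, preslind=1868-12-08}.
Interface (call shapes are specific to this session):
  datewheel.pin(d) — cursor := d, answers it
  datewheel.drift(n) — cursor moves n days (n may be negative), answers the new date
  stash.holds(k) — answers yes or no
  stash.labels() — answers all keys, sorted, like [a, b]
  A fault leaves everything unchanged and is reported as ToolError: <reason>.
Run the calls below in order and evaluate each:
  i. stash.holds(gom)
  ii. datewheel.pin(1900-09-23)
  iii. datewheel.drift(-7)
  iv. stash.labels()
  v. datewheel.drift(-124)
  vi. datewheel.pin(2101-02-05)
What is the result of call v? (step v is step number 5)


==> stash.holds(gom)
<== no
==> datewheel.pin(1900-09-23)
<== 1900-09-23
==> datewheel.drift(-7)
<== 1900-09-16
==> stash.labels()
<== [plapund_omp, preslind]
==> datewheel.drift(-124)
<== 1900-05-15
==> datewheel.pin(2101-02-05)
<== 2101-02-05

Answer: 1900-05-15


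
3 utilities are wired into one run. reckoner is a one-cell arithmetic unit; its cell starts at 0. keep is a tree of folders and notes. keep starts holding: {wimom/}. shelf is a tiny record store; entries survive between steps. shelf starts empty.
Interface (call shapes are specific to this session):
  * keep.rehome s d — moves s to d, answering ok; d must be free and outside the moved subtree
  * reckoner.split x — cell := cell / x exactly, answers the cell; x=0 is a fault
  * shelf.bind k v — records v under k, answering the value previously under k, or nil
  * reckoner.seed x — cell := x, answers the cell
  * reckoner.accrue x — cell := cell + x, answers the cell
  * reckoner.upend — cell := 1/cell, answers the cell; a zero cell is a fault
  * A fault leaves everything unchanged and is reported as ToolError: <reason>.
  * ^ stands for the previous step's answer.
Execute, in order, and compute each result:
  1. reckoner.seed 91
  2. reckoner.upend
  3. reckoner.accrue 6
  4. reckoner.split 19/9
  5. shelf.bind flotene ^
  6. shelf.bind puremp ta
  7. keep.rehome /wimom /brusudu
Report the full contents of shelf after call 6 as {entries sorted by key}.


Answer: {flotene=4923/1729, puremp=ta}

Derivation:
-- reckoner.seed(x='91') -> 91
-- reckoner.upend() -> 1/91
-- reckoner.accrue(x='6') -> 547/91
-- reckoner.split(x='19/9') -> 4923/1729
-- shelf.bind(k='flotene', v='^') -> nil
-- shelf.bind(k='puremp', v='ta') -> nil
-- keep.rehome(s='/wimom', d='/brusudu') -> ok


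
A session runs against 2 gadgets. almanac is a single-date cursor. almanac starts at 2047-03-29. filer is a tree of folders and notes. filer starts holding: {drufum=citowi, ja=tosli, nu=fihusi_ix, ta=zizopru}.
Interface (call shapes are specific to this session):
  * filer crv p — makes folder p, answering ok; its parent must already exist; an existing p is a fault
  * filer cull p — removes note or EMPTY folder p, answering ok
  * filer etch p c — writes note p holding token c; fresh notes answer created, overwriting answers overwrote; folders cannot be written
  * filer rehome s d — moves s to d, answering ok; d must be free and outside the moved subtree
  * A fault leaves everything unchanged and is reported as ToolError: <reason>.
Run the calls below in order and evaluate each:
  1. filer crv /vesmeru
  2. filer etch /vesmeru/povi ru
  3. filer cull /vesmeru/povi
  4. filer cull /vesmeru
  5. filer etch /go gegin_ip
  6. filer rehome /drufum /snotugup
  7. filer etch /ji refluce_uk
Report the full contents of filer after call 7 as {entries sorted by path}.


Do: filer crv[p→/vesmeru]
See: ok
Do: filer etch[p→/vesmeru/povi; c→ru]
See: created
Do: filer cull[p→/vesmeru/povi]
See: ok
Do: filer cull[p→/vesmeru]
See: ok
Do: filer etch[p→/go; c→gegin_ip]
See: created
Do: filer rehome[s→/drufum; d→/snotugup]
See: ok
Do: filer etch[p→/ji; c→refluce_uk]
See: created

Answer: {go=gegin_ip, ja=tosli, ji=refluce_uk, nu=fihusi_ix, snotugup=citowi, ta=zizopru}


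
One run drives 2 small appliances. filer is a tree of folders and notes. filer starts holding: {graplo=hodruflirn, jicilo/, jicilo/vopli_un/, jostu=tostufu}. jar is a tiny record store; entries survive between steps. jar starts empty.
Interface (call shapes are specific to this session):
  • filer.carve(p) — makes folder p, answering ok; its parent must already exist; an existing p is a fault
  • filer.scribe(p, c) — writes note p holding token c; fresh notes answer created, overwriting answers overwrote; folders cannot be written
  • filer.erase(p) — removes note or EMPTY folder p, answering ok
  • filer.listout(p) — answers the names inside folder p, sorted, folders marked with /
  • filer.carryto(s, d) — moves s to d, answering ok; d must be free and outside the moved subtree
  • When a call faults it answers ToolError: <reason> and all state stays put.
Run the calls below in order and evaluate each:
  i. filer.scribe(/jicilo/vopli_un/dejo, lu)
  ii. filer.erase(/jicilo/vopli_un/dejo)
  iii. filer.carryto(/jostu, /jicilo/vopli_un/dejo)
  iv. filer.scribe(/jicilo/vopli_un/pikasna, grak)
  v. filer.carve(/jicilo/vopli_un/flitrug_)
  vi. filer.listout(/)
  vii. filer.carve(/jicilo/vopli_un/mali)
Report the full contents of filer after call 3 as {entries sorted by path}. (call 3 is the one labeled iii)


I call scribe passing /jicilo/vopli_un/dejo, lu, giving created.
Invoking erase passing /jicilo/vopli_un/dejo, and see ok.
I invoke carryto passing /jostu, /jicilo/vopli_un/dejo: ok.
Invoking scribe passing /jicilo/vopli_un/pikasna, grak, and see created.
Calling carve passing /jicilo/vopli_un/flitrug_, and see ok.
I invoke listout passing /, yielding [graplo, jicilo/].
Next I call carve passing /jicilo/vopli_un/mali, which returns ok.

Answer: {graplo=hodruflirn, jicilo/, jicilo/vopli_un/, jicilo/vopli_un/dejo=tostufu}


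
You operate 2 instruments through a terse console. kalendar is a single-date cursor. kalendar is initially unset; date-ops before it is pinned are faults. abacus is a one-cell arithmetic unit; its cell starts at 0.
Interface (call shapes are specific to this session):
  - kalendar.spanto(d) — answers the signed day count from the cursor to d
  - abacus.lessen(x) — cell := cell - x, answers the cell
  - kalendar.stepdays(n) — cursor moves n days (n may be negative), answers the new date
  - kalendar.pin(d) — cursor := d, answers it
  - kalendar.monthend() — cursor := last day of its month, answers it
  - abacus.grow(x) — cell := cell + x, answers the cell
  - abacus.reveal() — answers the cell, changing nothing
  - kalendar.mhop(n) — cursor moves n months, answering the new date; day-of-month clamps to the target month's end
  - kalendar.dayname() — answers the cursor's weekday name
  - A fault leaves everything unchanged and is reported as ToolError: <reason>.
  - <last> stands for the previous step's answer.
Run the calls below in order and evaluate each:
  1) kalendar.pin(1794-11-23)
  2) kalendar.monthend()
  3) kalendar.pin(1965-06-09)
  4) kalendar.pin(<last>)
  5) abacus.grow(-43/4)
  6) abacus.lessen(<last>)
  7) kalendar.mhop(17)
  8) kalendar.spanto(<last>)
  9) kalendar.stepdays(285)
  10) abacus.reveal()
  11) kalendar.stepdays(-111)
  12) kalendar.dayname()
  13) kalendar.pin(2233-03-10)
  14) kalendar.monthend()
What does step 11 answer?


$ kalendar.pin d='1794-11-23'
  1794-11-23
$ kalendar.monthend
  1794-11-30
$ kalendar.pin d='1965-06-09'
  1965-06-09
$ kalendar.pin d='<last>'
  1965-06-09
$ abacus.grow x='-43/4'
  -43/4
$ abacus.lessen x='<last>'
  0
$ kalendar.mhop n='17'
  1966-11-09
$ kalendar.spanto d='<last>'
  0
$ kalendar.stepdays n='285'
  1967-08-21
$ abacus.reveal
  0
$ kalendar.stepdays n='-111'
  1967-05-02
$ kalendar.dayname
  Tuesday
$ kalendar.pin d='2233-03-10'
  2233-03-10
$ kalendar.monthend
  2233-03-31

Answer: 1967-05-02
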